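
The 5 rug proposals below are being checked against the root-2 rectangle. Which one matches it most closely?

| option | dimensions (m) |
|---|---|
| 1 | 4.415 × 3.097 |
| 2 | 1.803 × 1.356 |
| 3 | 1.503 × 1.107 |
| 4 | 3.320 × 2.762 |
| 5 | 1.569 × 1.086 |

Target root-2 ≈ 1.414.
1: 1.426 (Δ0.012)  2: 1.330 (Δ0.084)  3: 1.358 (Δ0.056)  4: 1.202 (Δ0.212)  5: 1.445 (Δ0.031)

1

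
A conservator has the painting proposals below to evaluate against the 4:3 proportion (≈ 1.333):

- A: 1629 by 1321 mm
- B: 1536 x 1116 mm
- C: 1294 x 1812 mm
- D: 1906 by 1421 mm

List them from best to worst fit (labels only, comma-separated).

D, B, C, A

A: 1629/1321 ≈ 1.233 → |1.233 − 1.333| = 0.100
B: 1536/1116 ≈ 1.376 → |1.376 − 1.333| = 0.043
C: 1812/1294 ≈ 1.400 → |1.400 − 1.333| = 0.067
D: 1906/1421 ≈ 1.341 → |1.341 − 1.333| = 0.008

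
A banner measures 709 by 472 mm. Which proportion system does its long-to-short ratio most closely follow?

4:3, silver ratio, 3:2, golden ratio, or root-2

3:2

Ratio = 709 / 472 ≈ 1.502.
Distances: 4:3 1.333 (Δ 0.169); silver ratio 2.414 (Δ 0.912); 3:2 1.500 (Δ 0.002); golden ratio 1.618 (Δ 0.116); root-2 1.414 (Δ 0.088).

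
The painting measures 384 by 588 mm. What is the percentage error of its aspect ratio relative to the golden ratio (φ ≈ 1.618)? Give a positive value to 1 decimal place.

5.4%

Ratio = 588 / 384 ≈ 1.5312.
Ideal golden ratio ≈ 1.6180. |1.5312 − 1.6180| / 1.6180 ≈ 5.36% → 5.4%.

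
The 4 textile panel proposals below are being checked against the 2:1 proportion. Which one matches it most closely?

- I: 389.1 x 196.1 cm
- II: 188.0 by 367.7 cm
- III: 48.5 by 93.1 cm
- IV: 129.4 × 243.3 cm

I

Ratios (long/short): I ≈ 1.984; II ≈ 1.956; III ≈ 1.920; IV ≈ 1.880.
2:1 ≈ 2.000; option I is nearest (Δ 0.016).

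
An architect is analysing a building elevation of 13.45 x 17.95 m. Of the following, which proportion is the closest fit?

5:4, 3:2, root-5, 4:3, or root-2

4:3

Ratio = 17.95 / 13.45 ≈ 1.335.
Distances: 5:4 1.250 (Δ 0.085); 3:2 1.500 (Δ 0.165); root-5 2.236 (Δ 0.901); 4:3 1.333 (Δ 0.002); root-2 1.414 (Δ 0.079).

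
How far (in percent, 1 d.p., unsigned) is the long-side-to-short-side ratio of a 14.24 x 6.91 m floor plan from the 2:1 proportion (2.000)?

3.0%

Ratio = 14.24 / 6.91 ≈ 2.0608.
Ideal 2:1 = 2.0000. |2.0608 − 2.0000| / 2.0000 ≈ 3.04% → 3.0%.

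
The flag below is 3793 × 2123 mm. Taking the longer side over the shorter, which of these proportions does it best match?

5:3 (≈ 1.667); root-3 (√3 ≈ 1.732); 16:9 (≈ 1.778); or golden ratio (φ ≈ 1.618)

3793/2123 ≈ 1.787. Nearest candidates are 16:9 (1.778, off by 0.009) and root-3 (1.732, off by 0.055).

16:9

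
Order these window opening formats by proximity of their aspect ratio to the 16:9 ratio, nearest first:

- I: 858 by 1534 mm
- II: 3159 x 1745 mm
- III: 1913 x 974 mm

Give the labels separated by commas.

I: 1534/858 ≈ 1.788 → |1.788 − 1.778| = 0.010
II: 3159/1745 ≈ 1.810 → |1.810 − 1.778| = 0.032
III: 1913/974 ≈ 1.964 → |1.964 − 1.778| = 0.186

I, II, III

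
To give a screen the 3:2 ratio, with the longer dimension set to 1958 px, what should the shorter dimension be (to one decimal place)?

3:2 = 1.50000.
Shorter side = 1958 ÷ 1.50000 ≈ 1305.333 → 1305.3 px.

1305.3 px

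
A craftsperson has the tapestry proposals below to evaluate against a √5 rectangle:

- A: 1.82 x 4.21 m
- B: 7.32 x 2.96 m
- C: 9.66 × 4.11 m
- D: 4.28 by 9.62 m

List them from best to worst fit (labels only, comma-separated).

Ratios: A = 4.21 / 1.82 ≈ 2.313; B = 7.32 / 2.96 ≈ 2.473; C = 9.66 / 4.11 ≈ 2.350; D = 9.62 / 4.28 ≈ 2.248.
|Δ from 2.236|: A 0.077; B 0.237; C 0.114; D 0.012.

D, A, C, B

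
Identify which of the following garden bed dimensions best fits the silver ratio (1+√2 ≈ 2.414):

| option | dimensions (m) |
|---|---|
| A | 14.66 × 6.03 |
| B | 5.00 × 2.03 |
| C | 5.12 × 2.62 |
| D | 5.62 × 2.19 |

Ratios (long/short): A ≈ 2.431; B ≈ 2.463; C ≈ 1.954; D ≈ 2.566.
silver ratio ≈ 2.414; option A is nearest (Δ 0.017).

A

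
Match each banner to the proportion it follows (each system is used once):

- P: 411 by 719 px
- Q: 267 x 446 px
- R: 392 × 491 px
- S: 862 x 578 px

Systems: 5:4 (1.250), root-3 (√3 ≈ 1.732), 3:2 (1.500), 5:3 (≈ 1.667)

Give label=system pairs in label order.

P=root-3, Q=5:3, R=5:4, S=3:2

Ratios: P ≈ 1.749; Q ≈ 1.670; R ≈ 1.253; S ≈ 1.491.
Targets: 5:4 ≈ 1.250; root-3 ≈ 1.732; 3:2 ≈ 1.500; 5:3 ≈ 1.667.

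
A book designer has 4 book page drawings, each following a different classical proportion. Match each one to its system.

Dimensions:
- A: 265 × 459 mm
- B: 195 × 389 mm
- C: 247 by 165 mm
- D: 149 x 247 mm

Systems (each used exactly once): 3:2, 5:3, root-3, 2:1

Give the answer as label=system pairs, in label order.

Ratios: A ≈ 1.732; B ≈ 1.995; C ≈ 1.497; D ≈ 1.658.
Targets: 3:2 ≈ 1.500; 5:3 ≈ 1.667; root-3 ≈ 1.732; 2:1 ≈ 2.000.

A=root-3, B=2:1, C=3:2, D=5:3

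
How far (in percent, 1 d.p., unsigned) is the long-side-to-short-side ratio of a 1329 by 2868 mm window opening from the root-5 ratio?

Ratio = 2868 / 1329 ≈ 2.1580.
Ideal root-5 ≈ 2.2361. |2.1580 − 2.2361| / 2.2361 ≈ 3.49% → 3.5%.

3.5%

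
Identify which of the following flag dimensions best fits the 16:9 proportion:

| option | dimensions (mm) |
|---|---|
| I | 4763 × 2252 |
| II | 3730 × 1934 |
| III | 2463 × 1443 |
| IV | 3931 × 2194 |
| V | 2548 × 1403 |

IV

Target 16:9 ≈ 1.778.
I: 2.115 (Δ0.337)  II: 1.929 (Δ0.151)  III: 1.707 (Δ0.071)  IV: 1.792 (Δ0.014)  V: 1.816 (Δ0.038)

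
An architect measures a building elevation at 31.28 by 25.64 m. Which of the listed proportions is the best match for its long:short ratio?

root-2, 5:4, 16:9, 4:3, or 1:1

Ratio = 31.28 / 25.64 ≈ 1.220.
Distances: root-2 1.414 (Δ 0.194); 5:4 1.250 (Δ 0.030); 16:9 1.778 (Δ 0.558); 4:3 1.333 (Δ 0.113); 1:1 1.000 (Δ 0.220).

5:4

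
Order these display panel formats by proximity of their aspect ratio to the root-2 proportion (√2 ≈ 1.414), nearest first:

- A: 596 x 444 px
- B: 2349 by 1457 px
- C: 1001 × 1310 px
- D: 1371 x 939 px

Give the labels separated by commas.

D, A, C, B

Ratios: A = 596 / 444 ≈ 1.342; B = 2349 / 1457 ≈ 1.612; C = 1310 / 1001 ≈ 1.309; D = 1371 / 939 ≈ 1.460.
|Δ from 1.414|: A 0.072; B 0.198; C 0.105; D 0.046.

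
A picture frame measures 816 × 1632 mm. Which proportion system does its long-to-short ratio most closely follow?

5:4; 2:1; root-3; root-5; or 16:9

Ratio = 1632 / 816 ≈ 2.000.
Distances: 5:4 1.250 (Δ 0.750); 2:1 2.000 (Δ 0.000); root-3 1.732 (Δ 0.268); root-5 2.236 (Δ 0.236); 16:9 1.778 (Δ 0.222).

2:1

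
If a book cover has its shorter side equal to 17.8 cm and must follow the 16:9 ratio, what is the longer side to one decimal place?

16:9 ≈ 1.77778.
Longer side = 17.8 × 1.77778 ≈ 31.644 → 31.6 cm.

31.6 cm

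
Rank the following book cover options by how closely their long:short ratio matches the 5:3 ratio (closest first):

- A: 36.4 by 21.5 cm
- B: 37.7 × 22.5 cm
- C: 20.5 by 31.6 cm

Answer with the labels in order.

B, A, C

A: 36.4/21.5 ≈ 1.693 → |1.693 − 1.667| = 0.026
B: 37.7/22.5 ≈ 1.676 → |1.676 − 1.667| = 0.009
C: 31.6/20.5 ≈ 1.541 → |1.541 − 1.667| = 0.126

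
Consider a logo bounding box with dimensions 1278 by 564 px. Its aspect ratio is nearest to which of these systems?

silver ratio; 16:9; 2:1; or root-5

Ratio = 1278 / 564 ≈ 2.266.
Distances: silver ratio 2.414 (Δ 0.148); 16:9 1.778 (Δ 0.488); 2:1 2.000 (Δ 0.266); root-5 2.236 (Δ 0.030).

root-5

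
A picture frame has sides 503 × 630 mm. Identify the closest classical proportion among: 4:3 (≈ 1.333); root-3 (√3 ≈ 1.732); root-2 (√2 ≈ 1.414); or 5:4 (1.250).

Ratio = 630 / 503 ≈ 1.252.
Distances: 4:3 1.333 (Δ 0.081); root-3 1.732 (Δ 0.480); root-2 1.414 (Δ 0.162); 5:4 1.250 (Δ 0.002).

5:4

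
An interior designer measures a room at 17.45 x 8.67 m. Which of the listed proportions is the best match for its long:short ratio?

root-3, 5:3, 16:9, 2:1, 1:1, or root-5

2:1

17.45/8.67 ≈ 2.013. Nearest candidates are 2:1 (2.000, off by 0.013) and root-5 (2.236, off by 0.223).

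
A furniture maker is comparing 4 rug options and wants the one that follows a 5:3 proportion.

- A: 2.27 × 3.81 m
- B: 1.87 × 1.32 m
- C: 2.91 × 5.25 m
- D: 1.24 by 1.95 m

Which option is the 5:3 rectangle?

Ratios (long/short): A ≈ 1.678; B ≈ 1.417; C ≈ 1.804; D ≈ 1.573.
5:3 ≈ 1.667; option A is nearest (Δ 0.011).

A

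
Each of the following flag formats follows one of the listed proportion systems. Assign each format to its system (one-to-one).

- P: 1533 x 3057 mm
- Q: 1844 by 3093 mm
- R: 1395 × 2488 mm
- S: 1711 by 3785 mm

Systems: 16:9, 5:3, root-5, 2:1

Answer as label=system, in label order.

Ratios: P ≈ 1.994; Q ≈ 1.677; R ≈ 1.784; S ≈ 2.212.
Targets: 16:9 ≈ 1.778; 5:3 ≈ 1.667; root-5 ≈ 2.236; 2:1 ≈ 2.000.

P=2:1, Q=5:3, R=16:9, S=root-5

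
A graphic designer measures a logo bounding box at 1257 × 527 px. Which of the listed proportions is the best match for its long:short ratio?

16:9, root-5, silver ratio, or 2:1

1257/527 ≈ 2.385. Nearest candidates are silver ratio (2.414, off by 0.029) and root-5 (2.236, off by 0.149).

silver ratio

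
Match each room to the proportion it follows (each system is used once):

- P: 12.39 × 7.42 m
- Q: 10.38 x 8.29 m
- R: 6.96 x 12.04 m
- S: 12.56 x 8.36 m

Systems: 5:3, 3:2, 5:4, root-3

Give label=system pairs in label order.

P = 12.39/7.42 ≈ 1.670 → 5:3 (1.667)
Q = 10.38/8.29 ≈ 1.252 → 5:4 (1.250)
R = 12.04/6.96 ≈ 1.730 → root-3 (1.732)
S = 12.56/8.36 ≈ 1.502 → 3:2 (1.500)

P=5:3, Q=5:4, R=root-3, S=3:2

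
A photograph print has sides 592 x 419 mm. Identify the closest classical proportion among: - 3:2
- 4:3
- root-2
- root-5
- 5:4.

root-2

592/419 ≈ 1.413. Nearest candidates are root-2 (1.414, off by 0.001) and 4:3 (1.333, off by 0.080).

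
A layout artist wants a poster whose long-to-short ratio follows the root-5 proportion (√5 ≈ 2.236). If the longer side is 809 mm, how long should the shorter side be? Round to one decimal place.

361.8 mm

root-5 ≈ 2.23607.
Shorter side = 809 ÷ 2.23607 ≈ 361.795 → 361.8 mm.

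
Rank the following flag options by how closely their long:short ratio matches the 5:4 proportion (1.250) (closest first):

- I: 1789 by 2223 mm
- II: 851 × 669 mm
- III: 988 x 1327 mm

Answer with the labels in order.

Ratios: I = 2223 / 1789 ≈ 1.243; II = 851 / 669 ≈ 1.272; III = 1327 / 988 ≈ 1.343.
|Δ from 1.250|: I 0.007; II 0.022; III 0.093.

I, II, III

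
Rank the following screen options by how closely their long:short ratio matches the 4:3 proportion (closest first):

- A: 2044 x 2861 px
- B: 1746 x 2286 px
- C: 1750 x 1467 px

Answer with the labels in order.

B, A, C

A: 2861/2044 ≈ 1.400 → |1.400 − 1.333| = 0.067
B: 2286/1746 ≈ 1.309 → |1.309 − 1.333| = 0.024
C: 1750/1467 ≈ 1.193 → |1.193 − 1.333| = 0.140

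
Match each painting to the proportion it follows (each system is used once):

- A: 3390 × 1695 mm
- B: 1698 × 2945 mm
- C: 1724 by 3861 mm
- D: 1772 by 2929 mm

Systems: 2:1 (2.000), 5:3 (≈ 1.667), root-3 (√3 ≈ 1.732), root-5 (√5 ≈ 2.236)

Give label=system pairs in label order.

A=2:1, B=root-3, C=root-5, D=5:3

A = 3390/1695 ≈ 2.000 → 2:1 (2.000)
B = 2945/1698 ≈ 1.734 → root-3 (1.732)
C = 3861/1724 ≈ 2.240 → root-5 (2.236)
D = 2929/1772 ≈ 1.653 → 5:3 (1.667)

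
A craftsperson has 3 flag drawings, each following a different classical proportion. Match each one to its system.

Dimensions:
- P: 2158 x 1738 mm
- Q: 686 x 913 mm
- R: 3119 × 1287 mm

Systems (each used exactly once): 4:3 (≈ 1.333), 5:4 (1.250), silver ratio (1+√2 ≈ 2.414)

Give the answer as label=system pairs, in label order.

Ratios: P ≈ 1.242; Q ≈ 1.331; R ≈ 2.423.
Targets: 4:3 ≈ 1.333; 5:4 ≈ 1.250; silver ratio ≈ 2.414.

P=5:4, Q=4:3, R=silver ratio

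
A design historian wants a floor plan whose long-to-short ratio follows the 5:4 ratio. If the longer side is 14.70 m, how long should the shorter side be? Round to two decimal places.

11.76 m

5:4 = 1.25000.
Shorter side = 14.70 ÷ 1.25000 ≈ 11.7600 → 11.76 m.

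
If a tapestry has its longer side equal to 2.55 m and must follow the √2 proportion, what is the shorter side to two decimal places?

root-2 ≈ 1.41421.
Shorter side = 2.55 ÷ 1.41421 ≈ 1.8031 → 1.80 m.

1.80 m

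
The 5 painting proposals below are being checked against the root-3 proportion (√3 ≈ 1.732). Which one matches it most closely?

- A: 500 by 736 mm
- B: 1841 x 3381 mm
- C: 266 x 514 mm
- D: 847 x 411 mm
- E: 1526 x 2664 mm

E

Target root-3 ≈ 1.732.
A: 1.472 (Δ0.260)  B: 1.837 (Δ0.105)  C: 1.932 (Δ0.200)  D: 2.061 (Δ0.329)  E: 1.746 (Δ0.014)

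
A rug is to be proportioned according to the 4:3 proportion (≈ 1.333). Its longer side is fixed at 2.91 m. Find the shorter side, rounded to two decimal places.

4:3 ≈ 1.33333.
Shorter side = 2.91 ÷ 1.33333 ≈ 2.1825 → 2.18 m.

2.18 m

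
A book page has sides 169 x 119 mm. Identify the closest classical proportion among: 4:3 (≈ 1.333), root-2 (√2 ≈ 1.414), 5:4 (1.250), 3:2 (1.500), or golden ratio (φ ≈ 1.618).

root-2

169/119 ≈ 1.420. Nearest candidates are root-2 (1.414, off by 0.006) and 3:2 (1.500, off by 0.080).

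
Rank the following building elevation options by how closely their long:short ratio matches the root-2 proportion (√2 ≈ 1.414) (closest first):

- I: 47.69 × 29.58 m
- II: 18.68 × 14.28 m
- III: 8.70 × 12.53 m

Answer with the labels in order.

I: 47.69/29.58 ≈ 1.612 → |1.612 − 1.414| = 0.198
II: 18.68/14.28 ≈ 1.308 → |1.308 − 1.414| = 0.106
III: 12.53/8.70 ≈ 1.440 → |1.440 − 1.414| = 0.026

III, II, I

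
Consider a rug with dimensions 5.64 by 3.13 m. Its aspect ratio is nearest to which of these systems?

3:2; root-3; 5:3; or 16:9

Ratio = 5.64 / 3.13 ≈ 1.802.
Distances: 3:2 1.500 (Δ 0.302); root-3 1.732 (Δ 0.070); 5:3 1.667 (Δ 0.135); 16:9 1.778 (Δ 0.024).

16:9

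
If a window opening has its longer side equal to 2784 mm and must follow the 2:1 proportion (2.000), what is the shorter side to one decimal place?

2:1 = 2.00000.
Shorter side = 2784 ÷ 2.00000 ≈ 1392.000 → 1392.0 mm.

1392.0 mm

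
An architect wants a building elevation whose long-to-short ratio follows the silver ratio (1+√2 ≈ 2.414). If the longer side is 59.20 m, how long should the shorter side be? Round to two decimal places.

silver ratio ≈ 2.41421.
Shorter side = 59.20 ÷ 2.41421 ≈ 24.5215 → 24.52 m.

24.52 m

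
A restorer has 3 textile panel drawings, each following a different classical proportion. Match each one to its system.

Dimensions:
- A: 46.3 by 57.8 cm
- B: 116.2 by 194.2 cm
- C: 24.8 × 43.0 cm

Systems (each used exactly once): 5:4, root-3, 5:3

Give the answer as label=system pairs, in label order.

Ratios: A ≈ 1.248; B ≈ 1.671; C ≈ 1.734.
Targets: 5:4 ≈ 1.250; root-3 ≈ 1.732; 5:3 ≈ 1.667.

A=5:4, B=5:3, C=root-3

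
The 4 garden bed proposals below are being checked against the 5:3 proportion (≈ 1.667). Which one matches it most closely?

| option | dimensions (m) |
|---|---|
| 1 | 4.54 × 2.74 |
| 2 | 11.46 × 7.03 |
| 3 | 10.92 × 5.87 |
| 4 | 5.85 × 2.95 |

1

Target 5:3 ≈ 1.667.
1: 1.657 (Δ0.010)  2: 1.630 (Δ0.037)  3: 1.860 (Δ0.193)  4: 1.983 (Δ0.316)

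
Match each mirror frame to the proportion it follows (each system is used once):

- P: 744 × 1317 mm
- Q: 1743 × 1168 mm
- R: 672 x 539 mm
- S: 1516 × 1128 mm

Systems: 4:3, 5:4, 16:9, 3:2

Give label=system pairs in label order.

P=16:9, Q=3:2, R=5:4, S=4:3

P = 1317/744 ≈ 1.770 → 16:9 (1.778)
Q = 1743/1168 ≈ 1.492 → 3:2 (1.500)
R = 672/539 ≈ 1.247 → 5:4 (1.250)
S = 1516/1128 ≈ 1.344 → 4:3 (1.333)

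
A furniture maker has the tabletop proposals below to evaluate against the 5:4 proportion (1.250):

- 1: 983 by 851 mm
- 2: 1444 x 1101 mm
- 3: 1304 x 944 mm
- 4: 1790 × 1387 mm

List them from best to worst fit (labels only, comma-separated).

4, 2, 1, 3

1: 983/851 ≈ 1.155 → |1.155 − 1.250| = 0.095
2: 1444/1101 ≈ 1.312 → |1.312 − 1.250| = 0.062
3: 1304/944 ≈ 1.381 → |1.381 − 1.250| = 0.131
4: 1790/1387 ≈ 1.291 → |1.291 − 1.250| = 0.041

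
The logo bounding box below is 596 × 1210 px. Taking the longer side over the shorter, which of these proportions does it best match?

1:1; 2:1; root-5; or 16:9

2:1

Ratio = 1210 / 596 ≈ 2.030.
Distances: 1:1 1.000 (Δ 1.030); 2:1 2.000 (Δ 0.030); root-5 2.236 (Δ 0.206); 16:9 1.778 (Δ 0.252).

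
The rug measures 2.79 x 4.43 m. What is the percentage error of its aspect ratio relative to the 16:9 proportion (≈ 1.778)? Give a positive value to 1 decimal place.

Ratio = 4.43 / 2.79 ≈ 1.5878.
Ideal 16:9 ≈ 1.7778. |1.5878 − 1.7778| / 1.7778 ≈ 10.69% → 10.7%.

10.7%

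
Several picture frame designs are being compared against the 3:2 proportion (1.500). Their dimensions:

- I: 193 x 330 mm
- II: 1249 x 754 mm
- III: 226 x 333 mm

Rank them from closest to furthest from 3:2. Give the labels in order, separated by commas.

I: 330/193 ≈ 1.710 → |1.710 − 1.500| = 0.210
II: 1249/754 ≈ 1.656 → |1.656 − 1.500| = 0.156
III: 333/226 ≈ 1.473 → |1.473 − 1.500| = 0.027

III, II, I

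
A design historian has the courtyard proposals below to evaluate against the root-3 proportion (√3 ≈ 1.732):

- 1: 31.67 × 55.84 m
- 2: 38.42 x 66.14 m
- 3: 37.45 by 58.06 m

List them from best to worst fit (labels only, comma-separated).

1: 55.84/31.67 ≈ 1.763 → |1.763 − 1.732| = 0.031
2: 66.14/38.42 ≈ 1.721 → |1.721 − 1.732| = 0.011
3: 58.06/37.45 ≈ 1.550 → |1.550 − 1.732| = 0.182

2, 1, 3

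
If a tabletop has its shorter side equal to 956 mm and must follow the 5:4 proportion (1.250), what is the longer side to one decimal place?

5:4 = 1.25000.
Longer side = 956 × 1.25000 ≈ 1195.000 → 1195.0 mm.

1195.0 mm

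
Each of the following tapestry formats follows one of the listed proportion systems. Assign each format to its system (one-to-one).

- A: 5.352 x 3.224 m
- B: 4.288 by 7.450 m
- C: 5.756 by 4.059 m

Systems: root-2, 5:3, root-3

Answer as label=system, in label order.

A = 5.352/3.224 ≈ 1.660 → 5:3 (1.667)
B = 7.450/4.288 ≈ 1.737 → root-3 (1.732)
C = 5.756/4.059 ≈ 1.418 → root-2 (1.414)

A=5:3, B=root-3, C=root-2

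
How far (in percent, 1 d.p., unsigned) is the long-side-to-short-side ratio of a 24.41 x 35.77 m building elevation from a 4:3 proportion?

9.9%

Ratio = 35.77 / 24.41 ≈ 1.4654.
Ideal 4:3 ≈ 1.3333. |1.4654 − 1.3333| / 1.3333 ≈ 9.91% → 9.9%.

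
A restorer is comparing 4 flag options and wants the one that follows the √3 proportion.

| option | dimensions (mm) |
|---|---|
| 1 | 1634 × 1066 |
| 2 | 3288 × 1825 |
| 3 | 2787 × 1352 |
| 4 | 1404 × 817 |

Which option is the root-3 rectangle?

4

Target root-3 ≈ 1.732.
1: 1.533 (Δ0.199)  2: 1.802 (Δ0.070)  3: 2.061 (Δ0.329)  4: 1.718 (Δ0.014)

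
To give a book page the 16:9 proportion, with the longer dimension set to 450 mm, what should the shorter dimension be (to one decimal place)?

253.1 mm

16:9 ≈ 1.77778.
Shorter side = 450 ÷ 1.77778 ≈ 253.125 → 253.1 mm.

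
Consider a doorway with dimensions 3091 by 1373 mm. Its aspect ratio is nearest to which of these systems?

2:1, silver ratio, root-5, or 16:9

root-5

3091/1373 ≈ 2.251. Nearest candidates are root-5 (2.236, off by 0.015) and silver ratio (2.414, off by 0.163).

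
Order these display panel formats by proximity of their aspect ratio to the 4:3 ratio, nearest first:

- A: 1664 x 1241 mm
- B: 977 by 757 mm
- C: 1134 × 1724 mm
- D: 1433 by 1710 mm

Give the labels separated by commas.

A, B, D, C

Ratios: A = 1664 / 1241 ≈ 1.341; B = 977 / 757 ≈ 1.291; C = 1724 / 1134 ≈ 1.520; D = 1710 / 1433 ≈ 1.193.
|Δ from 1.333|: A 0.008; B 0.042; C 0.187; D 0.140.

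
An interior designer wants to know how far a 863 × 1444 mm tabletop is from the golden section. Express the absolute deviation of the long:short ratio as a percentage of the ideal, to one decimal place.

Ratio = 1444 / 863 ≈ 1.6732.
Ideal golden ratio ≈ 1.6180. |1.6732 − 1.6180| / 1.6180 ≈ 3.41% → 3.4%.

3.4%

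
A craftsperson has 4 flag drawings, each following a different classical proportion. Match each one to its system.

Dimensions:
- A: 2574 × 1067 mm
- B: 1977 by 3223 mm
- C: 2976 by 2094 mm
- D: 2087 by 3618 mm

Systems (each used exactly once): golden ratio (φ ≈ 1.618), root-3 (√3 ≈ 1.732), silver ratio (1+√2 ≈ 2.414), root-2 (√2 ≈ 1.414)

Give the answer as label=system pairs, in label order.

A=silver ratio, B=golden ratio, C=root-2, D=root-3

A = 2574/1067 ≈ 2.412 → silver ratio (2.414)
B = 3223/1977 ≈ 1.630 → golden ratio (1.618)
C = 2976/2094 ≈ 1.421 → root-2 (1.414)
D = 3618/2087 ≈ 1.734 → root-3 (1.732)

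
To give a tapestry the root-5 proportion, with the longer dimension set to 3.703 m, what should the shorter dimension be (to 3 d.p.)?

root-5 ≈ 2.23607.
Shorter side = 3.703 ÷ 2.23607 ≈ 1.65603 → 1.656 m.

1.656 m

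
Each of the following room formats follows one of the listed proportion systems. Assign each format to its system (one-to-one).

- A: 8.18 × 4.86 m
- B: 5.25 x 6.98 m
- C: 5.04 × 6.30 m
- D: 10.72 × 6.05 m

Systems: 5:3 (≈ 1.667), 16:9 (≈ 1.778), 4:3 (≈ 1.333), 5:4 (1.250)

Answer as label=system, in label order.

A=5:3, B=4:3, C=5:4, D=16:9

A = 8.18/4.86 ≈ 1.683 → 5:3 (1.667)
B = 6.98/5.25 ≈ 1.330 → 4:3 (1.333)
C = 6.30/5.04 ≈ 1.250 → 5:4 (1.250)
D = 10.72/6.05 ≈ 1.772 → 16:9 (1.778)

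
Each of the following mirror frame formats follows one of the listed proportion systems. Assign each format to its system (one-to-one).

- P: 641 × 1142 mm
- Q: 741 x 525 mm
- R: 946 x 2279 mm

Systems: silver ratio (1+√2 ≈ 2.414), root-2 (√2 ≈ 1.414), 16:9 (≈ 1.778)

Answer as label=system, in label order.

P=16:9, Q=root-2, R=silver ratio

P = 1142/641 ≈ 1.782 → 16:9 (1.778)
Q = 741/525 ≈ 1.411 → root-2 (1.414)
R = 2279/946 ≈ 2.409 → silver ratio (2.414)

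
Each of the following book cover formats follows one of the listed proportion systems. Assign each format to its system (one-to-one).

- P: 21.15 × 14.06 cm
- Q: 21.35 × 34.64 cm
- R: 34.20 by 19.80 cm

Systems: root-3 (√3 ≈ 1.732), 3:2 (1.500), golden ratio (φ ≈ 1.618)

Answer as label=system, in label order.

Ratios: P ≈ 1.504; Q ≈ 1.622; R ≈ 1.727.
Targets: root-3 ≈ 1.732; 3:2 ≈ 1.500; golden ratio ≈ 1.618.

P=3:2, Q=golden ratio, R=root-3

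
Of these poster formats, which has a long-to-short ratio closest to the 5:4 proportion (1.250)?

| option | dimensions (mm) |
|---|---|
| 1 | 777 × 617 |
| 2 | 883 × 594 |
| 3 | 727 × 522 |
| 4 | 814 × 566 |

1

Target 5:4 ≈ 1.250.
1: 1.259 (Δ0.009)  2: 1.487 (Δ0.237)  3: 1.393 (Δ0.143)  4: 1.438 (Δ0.188)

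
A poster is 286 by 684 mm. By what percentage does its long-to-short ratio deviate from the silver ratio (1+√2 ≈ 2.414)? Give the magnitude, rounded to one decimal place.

Ratio = 684 / 286 ≈ 2.3916.
Ideal silver ratio ≈ 2.4142. |2.3916 − 2.4142| / 2.4142 ≈ 0.94% → 0.9%.

0.9%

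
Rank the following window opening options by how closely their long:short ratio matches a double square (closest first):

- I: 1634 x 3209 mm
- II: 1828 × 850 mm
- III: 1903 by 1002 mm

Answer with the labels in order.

I, III, II

Ratios: I = 3209 / 1634 ≈ 1.964; II = 1828 / 850 ≈ 2.151; III = 1903 / 1002 ≈ 1.899.
|Δ from 2.000|: I 0.036; II 0.151; III 0.101.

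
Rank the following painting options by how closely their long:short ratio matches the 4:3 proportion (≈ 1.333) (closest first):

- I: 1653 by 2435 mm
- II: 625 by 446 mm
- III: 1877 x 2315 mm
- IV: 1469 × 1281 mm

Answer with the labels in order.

II, III, I, IV

I: 2435/1653 ≈ 1.473 → |1.473 − 1.333| = 0.140
II: 625/446 ≈ 1.401 → |1.401 − 1.333| = 0.068
III: 2315/1877 ≈ 1.233 → |1.233 − 1.333| = 0.100
IV: 1469/1281 ≈ 1.147 → |1.147 − 1.333| = 0.186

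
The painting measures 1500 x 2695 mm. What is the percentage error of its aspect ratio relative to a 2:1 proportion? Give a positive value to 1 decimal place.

10.2%

Ratio = 2695 / 1500 ≈ 1.7967.
Ideal 2:1 = 2.0000. |1.7967 − 2.0000| / 2.0000 ≈ 10.17% → 10.2%.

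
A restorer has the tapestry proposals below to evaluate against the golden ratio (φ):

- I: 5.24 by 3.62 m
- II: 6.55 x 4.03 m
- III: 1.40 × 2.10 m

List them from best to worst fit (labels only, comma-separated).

II, III, I

I: 5.24/3.62 ≈ 1.448 → |1.448 − 1.618| = 0.170
II: 6.55/4.03 ≈ 1.625 → |1.625 − 1.618| = 0.007
III: 2.10/1.40 ≈ 1.500 → |1.500 − 1.618| = 0.118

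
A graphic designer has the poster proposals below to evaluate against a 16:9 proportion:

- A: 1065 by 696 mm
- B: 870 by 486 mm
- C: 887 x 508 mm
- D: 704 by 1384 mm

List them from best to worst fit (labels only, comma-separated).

Ratios: A = 1065 / 696 ≈ 1.530; B = 870 / 486 ≈ 1.790; C = 887 / 508 ≈ 1.746; D = 1384 / 704 ≈ 1.966.
|Δ from 1.778|: A 0.248; B 0.012; C 0.032; D 0.188.

B, C, D, A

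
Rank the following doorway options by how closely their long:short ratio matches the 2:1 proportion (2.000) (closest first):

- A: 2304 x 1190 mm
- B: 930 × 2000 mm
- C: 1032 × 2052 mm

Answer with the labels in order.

C, A, B

Ratios: A = 2304 / 1190 ≈ 1.936; B = 2000 / 930 ≈ 2.151; C = 2052 / 1032 ≈ 1.988.
|Δ from 2.000|: A 0.064; B 0.151; C 0.012.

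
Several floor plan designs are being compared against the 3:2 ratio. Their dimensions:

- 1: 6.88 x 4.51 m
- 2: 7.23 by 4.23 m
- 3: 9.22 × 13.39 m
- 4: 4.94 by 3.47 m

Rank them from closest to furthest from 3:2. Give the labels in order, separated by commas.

1, 3, 4, 2

Ratios: 1 = 6.88 / 4.51 ≈ 1.525; 2 = 7.23 / 4.23 ≈ 1.709; 3 = 13.39 / 9.22 ≈ 1.452; 4 = 4.94 / 3.47 ≈ 1.424.
|Δ from 1.500|: 1 0.025; 2 0.209; 3 0.048; 4 0.076.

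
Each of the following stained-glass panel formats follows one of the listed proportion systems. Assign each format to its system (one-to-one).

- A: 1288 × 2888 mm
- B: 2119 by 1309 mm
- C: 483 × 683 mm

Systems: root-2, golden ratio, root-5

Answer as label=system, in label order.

Ratios: A ≈ 2.242; B ≈ 1.619; C ≈ 1.414.
Targets: root-2 ≈ 1.414; golden ratio ≈ 1.618; root-5 ≈ 2.236.

A=root-5, B=golden ratio, C=root-2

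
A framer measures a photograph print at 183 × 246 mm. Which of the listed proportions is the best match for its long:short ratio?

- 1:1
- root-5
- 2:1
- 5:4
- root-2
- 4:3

Ratio = 246 / 183 ≈ 1.344.
Distances: 1:1 1.000 (Δ 0.344); root-5 2.236 (Δ 0.892); 2:1 2.000 (Δ 0.656); 5:4 1.250 (Δ 0.094); root-2 1.414 (Δ 0.070); 4:3 1.333 (Δ 0.011).

4:3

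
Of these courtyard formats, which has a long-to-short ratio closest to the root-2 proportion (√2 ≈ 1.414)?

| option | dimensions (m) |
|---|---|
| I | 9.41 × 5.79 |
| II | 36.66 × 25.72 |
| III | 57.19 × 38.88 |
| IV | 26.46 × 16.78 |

Target root-2 ≈ 1.414.
I: 1.625 (Δ0.211)  II: 1.425 (Δ0.011)  III: 1.471 (Δ0.057)  IV: 1.577 (Δ0.163)

II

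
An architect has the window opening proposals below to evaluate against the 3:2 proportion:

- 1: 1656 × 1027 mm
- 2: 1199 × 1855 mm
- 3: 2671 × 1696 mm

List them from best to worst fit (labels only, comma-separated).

1: 1656/1027 ≈ 1.612 → |1.612 − 1.500| = 0.112
2: 1855/1199 ≈ 1.547 → |1.547 − 1.500| = 0.047
3: 2671/1696 ≈ 1.575 → |1.575 − 1.500| = 0.075

2, 3, 1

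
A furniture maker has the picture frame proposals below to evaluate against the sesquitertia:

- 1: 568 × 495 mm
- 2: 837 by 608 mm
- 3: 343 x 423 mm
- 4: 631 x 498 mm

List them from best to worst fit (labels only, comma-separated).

2, 4, 3, 1

1: 568/495 ≈ 1.147 → |1.147 − 1.333| = 0.186
2: 837/608 ≈ 1.377 → |1.377 − 1.333| = 0.044
3: 423/343 ≈ 1.233 → |1.233 − 1.333| = 0.100
4: 631/498 ≈ 1.267 → |1.267 − 1.333| = 0.066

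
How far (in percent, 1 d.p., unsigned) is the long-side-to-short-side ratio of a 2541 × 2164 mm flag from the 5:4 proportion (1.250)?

6.1%

Ratio = 2541 / 2164 ≈ 1.1742.
Ideal 5:4 = 1.2500. |1.1742 − 1.2500| / 1.2500 ≈ 6.06% → 6.1%.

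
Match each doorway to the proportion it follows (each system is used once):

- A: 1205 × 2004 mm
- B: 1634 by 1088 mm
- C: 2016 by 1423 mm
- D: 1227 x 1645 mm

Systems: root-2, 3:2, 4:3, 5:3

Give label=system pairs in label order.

Ratios: A ≈ 1.663; B ≈ 1.502; C ≈ 1.417; D ≈ 1.341.
Targets: root-2 ≈ 1.414; 3:2 ≈ 1.500; 4:3 ≈ 1.333; 5:3 ≈ 1.667.

A=5:3, B=3:2, C=root-2, D=4:3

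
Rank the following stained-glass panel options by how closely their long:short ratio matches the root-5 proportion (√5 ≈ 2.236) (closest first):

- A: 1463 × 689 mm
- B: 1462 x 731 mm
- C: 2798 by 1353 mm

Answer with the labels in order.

Ratios: A = 1463 / 689 ≈ 2.123; B = 1462 / 731 ≈ 2.000; C = 2798 / 1353 ≈ 2.068.
|Δ from 2.236|: A 0.113; B 0.236; C 0.168.

A, C, B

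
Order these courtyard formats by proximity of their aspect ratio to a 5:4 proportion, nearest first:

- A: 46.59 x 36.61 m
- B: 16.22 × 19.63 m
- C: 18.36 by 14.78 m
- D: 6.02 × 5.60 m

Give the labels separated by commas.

C, A, B, D

Ratios: A = 46.59 / 36.61 ≈ 1.273; B = 19.63 / 16.22 ≈ 1.210; C = 18.36 / 14.78 ≈ 1.242; D = 6.02 / 5.60 ≈ 1.075.
|Δ from 1.250|: A 0.023; B 0.040; C 0.008; D 0.175.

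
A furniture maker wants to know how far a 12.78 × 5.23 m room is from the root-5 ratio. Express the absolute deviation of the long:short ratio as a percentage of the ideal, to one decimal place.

9.3%

Ratio = 12.78 / 5.23 ≈ 2.4436.
Ideal root-5 ≈ 2.2361. |2.4436 − 2.2361| / 2.2361 ≈ 9.28% → 9.3%.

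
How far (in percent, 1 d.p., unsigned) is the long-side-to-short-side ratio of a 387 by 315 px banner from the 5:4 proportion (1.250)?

Ratio = 387 / 315 ≈ 1.2286.
Ideal 5:4 = 1.2500. |1.2286 − 1.2500| / 1.2500 ≈ 1.71% → 1.7%.

1.7%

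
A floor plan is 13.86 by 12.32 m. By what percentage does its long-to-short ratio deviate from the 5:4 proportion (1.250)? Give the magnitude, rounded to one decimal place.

10.0%

Ratio = 13.86 / 12.32 ≈ 1.1250.
Ideal 5:4 = 1.2500. |1.1250 − 1.2500| / 1.2500 ≈ 10.00% → 10.0%.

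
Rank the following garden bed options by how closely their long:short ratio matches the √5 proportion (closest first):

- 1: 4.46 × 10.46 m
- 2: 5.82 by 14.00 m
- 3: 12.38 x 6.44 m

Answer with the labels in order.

1: 10.46/4.46 ≈ 2.345 → |2.345 − 2.236| = 0.109
2: 14.00/5.82 ≈ 2.405 → |2.405 − 2.236| = 0.169
3: 12.38/6.44 ≈ 1.922 → |1.922 − 2.236| = 0.314

1, 2, 3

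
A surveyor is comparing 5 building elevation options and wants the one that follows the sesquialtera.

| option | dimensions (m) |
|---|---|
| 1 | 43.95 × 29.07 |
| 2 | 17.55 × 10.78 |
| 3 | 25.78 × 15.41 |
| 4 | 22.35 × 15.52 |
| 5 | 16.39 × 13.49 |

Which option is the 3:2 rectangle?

1

Ratios (long/short): 1 ≈ 1.512; 2 ≈ 1.628; 3 ≈ 1.673; 4 ≈ 1.440; 5 ≈ 1.215.
3:2 ≈ 1.500; option 1 is nearest (Δ 0.012).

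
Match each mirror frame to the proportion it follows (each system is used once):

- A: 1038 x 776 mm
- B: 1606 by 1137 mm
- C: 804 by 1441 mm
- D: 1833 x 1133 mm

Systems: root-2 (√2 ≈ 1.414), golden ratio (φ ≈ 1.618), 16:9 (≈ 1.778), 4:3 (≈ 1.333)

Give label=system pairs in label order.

A = 1038/776 ≈ 1.338 → 4:3 (1.333)
B = 1606/1137 ≈ 1.412 → root-2 (1.414)
C = 1441/804 ≈ 1.792 → 16:9 (1.778)
D = 1833/1133 ≈ 1.618 → golden ratio (1.618)

A=4:3, B=root-2, C=16:9, D=golden ratio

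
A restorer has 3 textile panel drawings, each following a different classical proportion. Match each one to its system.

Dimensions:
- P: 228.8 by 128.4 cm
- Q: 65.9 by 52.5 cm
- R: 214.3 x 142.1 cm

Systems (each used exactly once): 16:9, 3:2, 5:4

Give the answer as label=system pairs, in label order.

P = 228.8/128.4 ≈ 1.782 → 16:9 (1.778)
Q = 65.9/52.5 ≈ 1.255 → 5:4 (1.250)
R = 214.3/142.1 ≈ 1.508 → 3:2 (1.500)

P=16:9, Q=5:4, R=3:2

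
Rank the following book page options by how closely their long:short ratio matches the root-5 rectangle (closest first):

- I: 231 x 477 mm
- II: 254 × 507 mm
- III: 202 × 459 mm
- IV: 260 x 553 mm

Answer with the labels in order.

I: 477/231 ≈ 2.065 → |2.065 − 2.236| = 0.171
II: 507/254 ≈ 1.996 → |1.996 − 2.236| = 0.240
III: 459/202 ≈ 2.272 → |2.272 − 2.236| = 0.036
IV: 553/260 ≈ 2.127 → |2.127 − 2.236| = 0.109

III, IV, I, II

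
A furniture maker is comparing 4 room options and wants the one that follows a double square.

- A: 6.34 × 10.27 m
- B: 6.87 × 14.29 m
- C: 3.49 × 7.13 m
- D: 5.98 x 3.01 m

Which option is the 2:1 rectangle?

D

Ratios (long/short): A ≈ 1.620; B ≈ 2.080; C ≈ 2.043; D ≈ 1.987.
2:1 ≈ 2.000; option D is nearest (Δ 0.013).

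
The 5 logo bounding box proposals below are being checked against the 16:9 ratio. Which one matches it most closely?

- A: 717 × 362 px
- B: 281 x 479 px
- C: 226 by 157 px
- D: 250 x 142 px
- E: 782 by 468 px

Target 16:9 ≈ 1.778.
A: 1.981 (Δ0.203)  B: 1.705 (Δ0.073)  C: 1.439 (Δ0.339)  D: 1.761 (Δ0.017)  E: 1.671 (Δ0.107)

D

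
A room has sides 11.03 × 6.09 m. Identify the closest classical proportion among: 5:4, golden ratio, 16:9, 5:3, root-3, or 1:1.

16:9

Ratio = 11.03 / 6.09 ≈ 1.811.
Distances: 5:4 1.250 (Δ 0.561); golden ratio 1.618 (Δ 0.193); 16:9 1.778 (Δ 0.033); 5:3 1.667 (Δ 0.144); root-3 1.732 (Δ 0.079); 1:1 1.000 (Δ 0.811).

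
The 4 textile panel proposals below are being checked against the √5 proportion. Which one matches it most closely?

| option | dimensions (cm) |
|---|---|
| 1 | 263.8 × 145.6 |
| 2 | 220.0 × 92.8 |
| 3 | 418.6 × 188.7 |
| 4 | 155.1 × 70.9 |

Ratios (long/short): 1 ≈ 1.812; 2 ≈ 2.371; 3 ≈ 2.218; 4 ≈ 2.188.
root-5 ≈ 2.236; option 3 is nearest (Δ 0.018).

3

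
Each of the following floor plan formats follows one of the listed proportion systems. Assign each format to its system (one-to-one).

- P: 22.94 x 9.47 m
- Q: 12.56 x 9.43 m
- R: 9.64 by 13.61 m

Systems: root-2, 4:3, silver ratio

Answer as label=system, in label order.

Ratios: P ≈ 2.422; Q ≈ 1.332; R ≈ 1.412.
Targets: root-2 ≈ 1.414; 4:3 ≈ 1.333; silver ratio ≈ 2.414.

P=silver ratio, Q=4:3, R=root-2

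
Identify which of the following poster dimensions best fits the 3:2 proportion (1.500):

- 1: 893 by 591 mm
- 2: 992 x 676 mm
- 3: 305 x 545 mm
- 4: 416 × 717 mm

1

Target 3:2 ≈ 1.500.
1: 1.511 (Δ0.011)  2: 1.467 (Δ0.033)  3: 1.787 (Δ0.287)  4: 1.724 (Δ0.224)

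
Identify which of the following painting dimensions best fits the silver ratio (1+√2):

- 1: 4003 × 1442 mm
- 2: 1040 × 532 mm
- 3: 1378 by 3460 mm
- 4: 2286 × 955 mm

4

Ratios (long/short): 1 ≈ 2.776; 2 ≈ 1.955; 3 ≈ 2.511; 4 ≈ 2.394.
silver ratio ≈ 2.414; option 4 is nearest (Δ 0.020).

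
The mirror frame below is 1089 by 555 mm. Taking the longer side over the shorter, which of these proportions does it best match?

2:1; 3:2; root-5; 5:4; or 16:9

Ratio = 1089 / 555 ≈ 1.962.
Distances: 2:1 2.000 (Δ 0.038); 3:2 1.500 (Δ 0.462); root-5 2.236 (Δ 0.274); 5:4 1.250 (Δ 0.712); 16:9 1.778 (Δ 0.184).

2:1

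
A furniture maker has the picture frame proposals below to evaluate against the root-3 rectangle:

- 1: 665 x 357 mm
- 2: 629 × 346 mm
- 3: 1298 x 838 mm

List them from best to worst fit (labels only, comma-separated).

1: 665/357 ≈ 1.863 → |1.863 − 1.732| = 0.131
2: 629/346 ≈ 1.818 → |1.818 − 1.732| = 0.086
3: 1298/838 ≈ 1.549 → |1.549 − 1.732| = 0.183

2, 1, 3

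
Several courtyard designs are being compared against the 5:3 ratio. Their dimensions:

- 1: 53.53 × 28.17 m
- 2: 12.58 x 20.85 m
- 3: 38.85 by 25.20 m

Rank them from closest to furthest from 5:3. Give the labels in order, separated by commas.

2, 3, 1

Ratios: 1 = 53.53 / 28.17 ≈ 1.900; 2 = 20.85 / 12.58 ≈ 1.657; 3 = 38.85 / 25.20 ≈ 1.542.
|Δ from 1.667|: 1 0.233; 2 0.010; 3 0.125.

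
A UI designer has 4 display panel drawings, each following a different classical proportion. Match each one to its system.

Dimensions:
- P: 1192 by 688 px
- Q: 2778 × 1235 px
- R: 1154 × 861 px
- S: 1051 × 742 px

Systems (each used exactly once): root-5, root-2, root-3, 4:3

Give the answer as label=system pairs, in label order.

P = 1192/688 ≈ 1.733 → root-3 (1.732)
Q = 2778/1235 ≈ 2.249 → root-5 (2.236)
R = 1154/861 ≈ 1.340 → 4:3 (1.333)
S = 1051/742 ≈ 1.416 → root-2 (1.414)

P=root-3, Q=root-5, R=4:3, S=root-2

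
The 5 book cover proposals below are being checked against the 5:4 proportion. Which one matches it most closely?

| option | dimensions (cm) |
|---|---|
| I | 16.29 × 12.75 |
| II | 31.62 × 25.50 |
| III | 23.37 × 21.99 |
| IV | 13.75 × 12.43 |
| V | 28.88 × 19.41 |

II

Target 5:4 ≈ 1.250.
I: 1.278 (Δ0.028)  II: 1.240 (Δ0.010)  III: 1.063 (Δ0.187)  IV: 1.106 (Δ0.144)  V: 1.488 (Δ0.238)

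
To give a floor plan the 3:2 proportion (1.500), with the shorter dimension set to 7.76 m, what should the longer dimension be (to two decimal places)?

3:2 = 1.50000.
Longer side = 7.76 × 1.50000 ≈ 11.6400 → 11.64 m.

11.64 m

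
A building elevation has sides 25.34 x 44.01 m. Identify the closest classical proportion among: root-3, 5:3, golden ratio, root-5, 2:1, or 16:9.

root-3

44.01/25.34 ≈ 1.737. Nearest candidates are root-3 (1.732, off by 0.005) and 16:9 (1.778, off by 0.041).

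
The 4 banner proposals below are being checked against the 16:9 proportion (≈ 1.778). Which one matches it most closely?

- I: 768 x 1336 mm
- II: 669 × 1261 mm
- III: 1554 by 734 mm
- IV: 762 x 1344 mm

IV

Target 16:9 ≈ 1.778.
I: 1.740 (Δ0.038)  II: 1.885 (Δ0.107)  III: 2.117 (Δ0.339)  IV: 1.764 (Δ0.014)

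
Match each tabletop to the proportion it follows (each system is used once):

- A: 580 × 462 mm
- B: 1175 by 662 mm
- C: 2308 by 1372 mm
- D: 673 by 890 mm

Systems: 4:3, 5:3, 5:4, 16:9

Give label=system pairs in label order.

Ratios: A ≈ 1.255; B ≈ 1.775; C ≈ 1.682; D ≈ 1.322.
Targets: 4:3 ≈ 1.333; 5:3 ≈ 1.667; 5:4 ≈ 1.250; 16:9 ≈ 1.778.

A=5:4, B=16:9, C=5:3, D=4:3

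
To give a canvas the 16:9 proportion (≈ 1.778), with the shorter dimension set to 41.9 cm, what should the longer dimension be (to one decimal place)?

16:9 ≈ 1.77778.
Longer side = 41.9 × 1.77778 ≈ 74.489 → 74.5 cm.

74.5 cm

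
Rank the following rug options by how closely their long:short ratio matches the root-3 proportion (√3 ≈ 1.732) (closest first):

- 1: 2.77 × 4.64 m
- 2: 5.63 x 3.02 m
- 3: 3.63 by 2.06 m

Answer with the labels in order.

3, 1, 2

1: 4.64/2.77 ≈ 1.675 → |1.675 − 1.732| = 0.057
2: 5.63/3.02 ≈ 1.864 → |1.864 − 1.732| = 0.132
3: 3.63/2.06 ≈ 1.762 → |1.762 − 1.732| = 0.030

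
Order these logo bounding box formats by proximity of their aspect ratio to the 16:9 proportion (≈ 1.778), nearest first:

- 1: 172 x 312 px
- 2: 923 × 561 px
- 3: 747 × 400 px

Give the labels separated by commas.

1, 3, 2

Ratios: 1 = 312 / 172 ≈ 1.814; 2 = 923 / 561 ≈ 1.645; 3 = 747 / 400 ≈ 1.867.
|Δ from 1.778|: 1 0.036; 2 0.133; 3 0.089.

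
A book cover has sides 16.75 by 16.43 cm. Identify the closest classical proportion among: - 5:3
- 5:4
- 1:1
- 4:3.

Ratio = 16.75 / 16.43 ≈ 1.019.
Distances: 5:3 1.667 (Δ 0.648); 5:4 1.250 (Δ 0.231); 1:1 1.000 (Δ 0.019); 4:3 1.333 (Δ 0.314).

1:1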